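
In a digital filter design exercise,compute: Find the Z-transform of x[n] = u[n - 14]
Using the time-shift property: Z{u[n-14]} = z^(-14)*z/(z-1)
= z^(-13)/(z-1)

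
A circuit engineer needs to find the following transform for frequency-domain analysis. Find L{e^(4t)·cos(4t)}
First shifting: L{e^(at)f(t)} = F(s-a)
L{cos(4t)} = s/(s²+16)
Shift: (s-4)/((s-4)²+16)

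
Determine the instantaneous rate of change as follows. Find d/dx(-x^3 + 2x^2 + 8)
Power rule: d/dx(ax^n)=n·a·x^(n-1)
Term by term: -3·x^2 + 4·x

Answer: -3x^2 + 4x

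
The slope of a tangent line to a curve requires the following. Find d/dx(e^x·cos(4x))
Product rule: (fg)' = f'g+fg'
f = e^x, f' = e^x
g = cos(4x), g' = -4·sin(4x)

Answer: e^x·cos(4x)-4·e^x·sin(4x)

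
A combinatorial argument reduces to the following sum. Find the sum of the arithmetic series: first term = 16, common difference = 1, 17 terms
Last term: a_n=16 + (17 - 1)·1=32
Sum=n(a_1 + a_n)/2=17(16 + 32)/2=408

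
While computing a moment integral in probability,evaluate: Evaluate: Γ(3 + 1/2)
Γ(n+1/2) = (2n)!√π/(4^n·n!)
= 720√π/(64·6) = (15/8)·√π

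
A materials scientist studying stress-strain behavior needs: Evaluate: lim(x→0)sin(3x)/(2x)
L'Hôpital (0/0): lim 3cos(3x)/2=3/2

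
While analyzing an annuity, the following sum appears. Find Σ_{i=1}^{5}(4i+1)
= 4·Σ i+1·5 = 4·15+5 = 65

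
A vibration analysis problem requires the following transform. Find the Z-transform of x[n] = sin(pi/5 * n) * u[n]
Z{sin(w0*n)*u[n]}=z*sin(w0)/(z^2 - 2z*cos(w0) + 1)
With w0=pi/5: X(z)=z*sin(pi/5)/(z^2 - 2z*cos(pi/5) + 1)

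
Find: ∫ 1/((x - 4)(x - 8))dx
Partial fractions: 1/((x-4)(x-8))=A/(x-4) + B/(x-8)
A=-1/4, B=1/4
∫ [-1/4· 1/(x-4) + 1/4· 1/(x-8)] dx
=(1/4)[ln|x-8| - ln|x-4|] + C

Answer: (1/4)·ln|(x-8)/(x-4)| + C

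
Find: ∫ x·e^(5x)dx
Integration by parts: u=x, dv=e^(5x) dx
du=dx, v=e^(5x)/5
=x·e^(5x)/5 - ∫ e^(5x)/5 dx
=x·e^(5x)/5 - e^(5x)/25+C

Answer: e^(5x)(x/5-1/25)+C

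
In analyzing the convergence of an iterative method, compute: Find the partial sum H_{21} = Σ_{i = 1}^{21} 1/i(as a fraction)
H_21 = 1 + 1/2 + 1/3 + ... + 1/21
= 18858053/5173168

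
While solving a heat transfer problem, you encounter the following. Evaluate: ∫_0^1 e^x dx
Antiderivative: e^x
Evaluate: (e^1-1)

Answer: e^1-1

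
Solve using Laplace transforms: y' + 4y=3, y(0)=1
Take L of both sides: sY(s) - 1 + 4Y(s) = 3/s
Y(s)(s + 4) = 3/s + 1
Y(s) = 3/(s(s + 4)) + 1/(s + 4)
Partial fractions: 3/(s(s + 4)) = (3/4)/s - (3/4)/(s + 4)
So Y(s) = (3/4)/s + (1/4)/(s + 4)
Inverse transform (L^(-1){1/s} = 1, L^(-1){1/(s + 4)} = e^(-4t)):

Answer: y(t) = 3/4 + (1/4)·e^(-4t)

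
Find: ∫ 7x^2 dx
Using power rule: ∫ 7x^2 dx=7/3 x^3 + C=(7/3)x^3 + C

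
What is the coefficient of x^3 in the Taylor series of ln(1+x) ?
ln(1 + x)=Σ (-1)^(n + 1) x^n/n
Coefficient of x^3=(-1)^4/3=1/3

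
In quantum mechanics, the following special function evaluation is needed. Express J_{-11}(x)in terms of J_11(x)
For integer n: J_{-n}(x)=(-1)^n J_n(x)
With n=11: J_{-11}(x)=(-1)^11 J_11(x)=-J_11(x)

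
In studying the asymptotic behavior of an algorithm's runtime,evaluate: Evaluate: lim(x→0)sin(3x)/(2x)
L'Hôpital (0/0): lim 3cos(3x)/2=3/2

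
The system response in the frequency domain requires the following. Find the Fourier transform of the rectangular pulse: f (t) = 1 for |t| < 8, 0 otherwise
F(omega)=integral from -8 to 8 of e^(-j * omega * t) dt
=2 * sin(8 * omega)/omega=16 * sinc(8 * omega/pi)

Answer: 2 * sin(8 * omega)/omega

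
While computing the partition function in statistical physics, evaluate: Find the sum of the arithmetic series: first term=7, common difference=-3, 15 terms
Last term: a_n=7 + (15 - 1)·-3=-35
Sum=n(a_1 + a_n)/2=15(7 + (-35))/2=-210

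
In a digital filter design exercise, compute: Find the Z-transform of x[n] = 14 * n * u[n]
Z{n * u[n]}=z/(z-1)^2
By linearity: Z{14 * n * u[n]}=14z/(z-1)^2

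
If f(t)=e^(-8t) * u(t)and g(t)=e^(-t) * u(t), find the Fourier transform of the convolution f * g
By the convolution theorem: F{f*g} = F(omega)*G(omega)
F(omega) = 1/(8+j*omega), G(omega) = 1/(1+j*omega)
F{f*g} = 1/((8+j*omega)(1+j*omega))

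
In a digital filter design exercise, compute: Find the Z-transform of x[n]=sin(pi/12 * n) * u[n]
Z{sin(w0 * n) * u[n]} = z * sin(w0)/(z^2 - 2z * cos(w0) + 1)
With w0 = pi/12: X(z) = z * sin(pi/12)/(z^2 - 2z * cos(pi/12) + 1)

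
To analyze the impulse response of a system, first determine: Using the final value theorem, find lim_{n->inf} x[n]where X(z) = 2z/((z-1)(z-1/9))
Final value theorem: lim x[n] = lim_{z->1} (z-1) * X(z)
(z-1) * X(z) = 2z/(z-1/9)
As z->1: 2/(1-1/9) = 2/(8/9) = 9/4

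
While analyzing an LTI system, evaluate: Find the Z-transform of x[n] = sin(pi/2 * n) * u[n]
Z{sin(w0*n)*u[n]} = z*sin(w0)/(z^2 - 2z*cos(w0) + 1)
With w0 = pi/2: X(z) = z*sin(pi/2)/(z^2 - 2z*cos(pi/2) + 1)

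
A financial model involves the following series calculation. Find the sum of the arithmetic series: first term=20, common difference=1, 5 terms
Last term: a_n = 20 + (5 - 1)·1 = 24
Sum = n(a_1 + a_n)/2 = 5(20 + 24)/2 = 110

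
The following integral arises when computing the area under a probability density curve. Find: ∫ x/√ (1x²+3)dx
Let u=x²+3, du=2x dx
∫ (1/2)·u^(-1/2) du=√u+C

Answer: √(x²+3)+C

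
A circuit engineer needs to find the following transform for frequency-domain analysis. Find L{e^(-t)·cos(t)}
First shifting: L{e^(at)f(t)}=F(s-a)
L{cos(t)}=s/(s²+1)
Shift: (s+1)/((s+1)²+1)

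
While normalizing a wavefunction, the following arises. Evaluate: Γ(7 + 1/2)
Γ(n+1/2) = (2n)!√π/(4^n·n!)
= 87178291200√π/(16384·5040) = (135135/128)·√π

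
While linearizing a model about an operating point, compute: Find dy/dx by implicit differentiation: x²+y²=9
Differentiate both sides: 2x+2y·(dy/dx) = 0
Solve: dy/dx = -2x/(2y) = -x/y

Answer: dy/dx = -x/y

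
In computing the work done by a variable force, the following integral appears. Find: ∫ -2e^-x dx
Since d/dx[e^-x] = - e^-x, we get 2e^-x + C

Answer: 2e^-x + C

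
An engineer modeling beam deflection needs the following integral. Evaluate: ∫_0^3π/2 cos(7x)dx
Antiderivative: sin(7x)/7
Evaluate at bounds: [sin(7·3π/2)/7] - [sin(7·0)/7]
=((1) - (0))/7=1/7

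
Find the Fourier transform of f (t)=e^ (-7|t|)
Using the standard pair: F{e^(-a|t|)}=2a/(a^2+omega^2)
With a=7: F(omega)=14/(49+omega^2)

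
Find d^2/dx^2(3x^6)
Apply power rule 2 times:
d^1: 18x^5
d^2: 90x^4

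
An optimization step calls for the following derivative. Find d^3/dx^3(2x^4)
Apply power rule 3 times:
d^1: 8x^3
d^2: 24x^2
d^3: 48x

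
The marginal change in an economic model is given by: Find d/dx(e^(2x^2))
Chain rule: d/dx[e^u]=e^u · u' where u=2x^2
u'=4x

Answer: 4x·e^(2x^2)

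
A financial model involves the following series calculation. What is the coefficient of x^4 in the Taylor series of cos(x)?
cos(x)=Σ (-1)^k x^(2k)/(2k)!
For x^4: (-1)^2/4!=1/24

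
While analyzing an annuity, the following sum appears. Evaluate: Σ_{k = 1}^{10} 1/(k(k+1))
Partial fractions: 1/(k(k+1)) = 1/k - 1/(k+1)
Telescoping sum: 1(1-1/11) = 1·10/11

Answer: 10/11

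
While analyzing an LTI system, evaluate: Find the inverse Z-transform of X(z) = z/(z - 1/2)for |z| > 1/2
Standard pair: z/(z-a) <-> a^n*u[n] for causal signals
With a = 1/2: x[n] = (1/2)^n*u[n]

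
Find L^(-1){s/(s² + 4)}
L^(-1){s/(s² + w²)} = cos(wt)
Here w = 2

Answer: cos(2t)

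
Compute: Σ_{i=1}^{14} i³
Using formula: Σ i^3 = [n(n + 1)/2]² = [14·15/2]² = 11025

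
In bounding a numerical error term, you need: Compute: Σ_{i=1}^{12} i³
Using formula: Σ i^3 = [n(n + 1)/2]² = [12·13/2]² = 6084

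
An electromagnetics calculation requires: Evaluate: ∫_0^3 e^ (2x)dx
Antiderivative: (1/2)e^(2x)
Evaluate: (1/2)(e^6-1)

Answer: (e^6-1)/2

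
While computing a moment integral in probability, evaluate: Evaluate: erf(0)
erf(0)=0 (error function is odd and erf(0)=0 by definition)

Answer: 0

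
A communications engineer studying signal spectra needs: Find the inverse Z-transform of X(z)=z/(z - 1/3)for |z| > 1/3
Standard pair: z/(z-a) <-> a^n*u[n] for causal signals
With a = 1/3: x[n] = (1/3)^n*u[n]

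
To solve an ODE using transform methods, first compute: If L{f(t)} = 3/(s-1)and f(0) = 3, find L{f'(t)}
L{f'(t)} = s·F(s) - f(0) = 3s/(s-1) - 3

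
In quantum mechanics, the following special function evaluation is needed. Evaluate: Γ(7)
Γ(n) = (n-1)! for positive integers
Γ(7) = 6! = 720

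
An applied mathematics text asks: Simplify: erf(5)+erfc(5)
By definition erfc(x)=1 - erf(x)
erf(5) + erfc(5)=erf(5) + 1 - erf(5)=1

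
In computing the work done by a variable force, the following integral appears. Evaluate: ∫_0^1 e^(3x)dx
Antiderivative: (1/3)e^(3x)
Evaluate: (1/3)(e^3-1)

Answer: (e^3-1)/3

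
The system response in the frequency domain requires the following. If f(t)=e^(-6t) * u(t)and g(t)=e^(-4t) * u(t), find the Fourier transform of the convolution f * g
By the convolution theorem: F{f*g} = F(omega)*G(omega)
F(omega) = 1/(6+j*omega), G(omega) = 1/(4+j*omega)
F{f*g} = 1/((6+j*omega)(4+j*omega))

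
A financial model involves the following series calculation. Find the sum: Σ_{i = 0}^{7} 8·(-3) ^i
Geometric series: S=a(1 - r^n)/(1 - r)
a=8, r=-3, n=8
S=8(1-6561)/4=-13120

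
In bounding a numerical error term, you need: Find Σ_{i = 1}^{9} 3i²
= 3·n(n + 1)(2n + 1)/6 = 3·9·10·19/6 = 855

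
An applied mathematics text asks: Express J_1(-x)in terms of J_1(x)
For integer n: J_n(-x) = (-1)^n J_n(x)
With n = 1: J_1(-x) = (-1)^1 J_1(x) = -J_1(x)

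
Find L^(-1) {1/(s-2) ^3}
L^(-1){1/(s-a)^n}=t^(n-1)·e^(at)/(n-1)!
Here a=2, n=3: t^2·e^(2t)/2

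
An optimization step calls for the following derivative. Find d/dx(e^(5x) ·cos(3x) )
Product rule: (fg)' = f'g + fg'
f = e^(5x), f' = 5·e^(5x)
g = cos(3x), g' = -3·sin(3x)

Answer: 5·e^(5x)·cos(3x) - 3·e^(5x)·sin(3x)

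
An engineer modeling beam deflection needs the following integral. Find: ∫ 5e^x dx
Since d/dx[e^x]=+e^x, we get 5e^x+C

Answer: 5e^x+C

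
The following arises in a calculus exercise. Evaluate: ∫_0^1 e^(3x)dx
Antiderivative: (1/3)e^(3x)
Evaluate: (1/3)(e^3-1)

Answer: (e^3-1)/3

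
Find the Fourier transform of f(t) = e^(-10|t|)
Using the standard pair: F{e^(-a|t|)} = 2a/(a^2+omega^2)
With a = 10: F(omega) = 20/(100+omega^2)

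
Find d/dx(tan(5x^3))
Chain rule: d/dx[tan(u)] = sec²(u)·u' where u = 5x^3
u' = 15x^2

Answer: 15x^2·sec²(5x^3)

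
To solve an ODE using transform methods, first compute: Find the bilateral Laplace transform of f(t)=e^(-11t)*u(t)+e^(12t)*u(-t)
For e^(-11t)*u(t): L = 1/(s + 11), Re(s) > -11
For e^(12t)*u(-t): L = -1/(s-12), Re(s) < 12
Combined: F(s) = 1/(s + 11) - 1/(s-12), -11 < Re(s) < 12

Answer: 1/(s + 11) - 1/(s-12), ROC: -11 < Re(s) < 12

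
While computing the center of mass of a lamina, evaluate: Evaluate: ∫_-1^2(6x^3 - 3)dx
Step 1: Find antiderivative F(x) = (3/2)x^4 - 3x
Step 2: F(2) - F(-1) = 18 - (9/2) = 27/2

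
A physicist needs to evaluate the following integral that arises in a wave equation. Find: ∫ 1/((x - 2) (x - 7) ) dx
Partial fractions: 1/((x-2)(x-7)) = A/(x-2) + B/(x-7)
A = -1/5, B = 1/5
∫ [-1/5· 1/(x-2) + 1/5· 1/(x-7)] dx
= (1/5)[ln|x-7| - ln|x-2|] + C

Answer: (1/5)·ln|(x-7)/(x-2)| + C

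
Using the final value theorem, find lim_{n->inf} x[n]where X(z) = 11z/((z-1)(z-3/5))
Final value theorem: lim x[n] = lim_{z->1} (z-1)*X(z)
(z-1)*X(z) = 11z/(z-3/5)
As z->1: 11/(1 - 3/5) = 11/(2/5) = 55/2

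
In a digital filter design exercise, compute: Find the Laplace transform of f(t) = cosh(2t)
L{cosh(at)} = s/(s²-a²)
L{cosh(2t)} = s/(s²-4)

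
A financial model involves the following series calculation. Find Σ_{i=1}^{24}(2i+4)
=2·Σ i+4·24=2·300+96=696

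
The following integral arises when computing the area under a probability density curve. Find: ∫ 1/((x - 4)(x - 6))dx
Partial fractions: 1/((x-4)(x-6))=A/(x-4)+B/(x-6)
A=-1/2, B=1/2
∫ [-1/2· 1/(x-4)+1/2· 1/(x-6)] dx
=(1/2)[ln|x-6| - ln|x-4|]+C

Answer: (1/2)·ln|(x-6)/(x-4)|+C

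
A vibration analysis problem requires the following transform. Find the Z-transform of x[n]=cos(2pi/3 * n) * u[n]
Z{cos(w0 * n) * u[n]} = z(z - cos(w0))/(z^2-2z * cos(w0)+1)
With w0 = 2pi/3: X(z) = z(z - cos(2pi/3))/(z^2-2z * cos(2pi/3)+1)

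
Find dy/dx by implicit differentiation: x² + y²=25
Differentiate both sides: 2x + 2y·(dy/dx) = 0
Solve: dy/dx = -2x/(2y) = -x/y

Answer: dy/dx = -x/y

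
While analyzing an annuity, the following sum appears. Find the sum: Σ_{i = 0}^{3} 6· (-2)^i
Geometric series: S=a(1 - r^n)/(1 - r)
a=6, r=-2, n=4
S=6(1 - 16)/3=-30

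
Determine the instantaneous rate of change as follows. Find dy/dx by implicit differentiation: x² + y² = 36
Differentiate both sides: 2x+2y·(dy/dx) = 0
Solve: dy/dx = -2x/(2y) = -x/y

Answer: dy/dx = -x/y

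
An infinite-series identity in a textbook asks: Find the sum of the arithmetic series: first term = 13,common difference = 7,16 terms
Last term: a_n = 13+(16-1)·7 = 118
Sum = n(a_1+a_n)/2 = 16(13+118)/2 = 1048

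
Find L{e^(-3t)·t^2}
First shifting: L{e^(at)f(t)}=F(s-a)
L{t^2}=2/s^3
Shift s → s+3: 2/(s+3)^3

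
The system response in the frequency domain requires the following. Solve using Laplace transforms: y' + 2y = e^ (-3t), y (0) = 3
Take L: sY - 3 + 2Y=1/(s + 3)
Y(s + 2)=1/(s + 3) + 3
Y=1/((s + 3)(s + 2)) + 3/(s + 2)
Partial fractions: 1/((s + 3)(s + 2))=-1/(s + 3) + 1/(s + 2)
So Y=-1/(s + 3) + 4/(s + 2)
Inverse Laplace transform (L^(-1){1/(s + 3)}=e^(-3t), L^(-1){1/(s + 2)}=e^(-2t)):

Answer: y(t)=-1·e^(-3t) + 4·e^(-2t)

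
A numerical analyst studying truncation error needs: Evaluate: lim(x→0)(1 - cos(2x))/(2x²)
Using 1-cos(u) ≈ u²/2 for small u:
(1-cos(2x)) ≈ (2x)²/2=4x²/2
So limit=4/(2·2)=1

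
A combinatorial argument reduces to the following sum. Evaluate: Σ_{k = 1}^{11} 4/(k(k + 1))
Partial fractions: 4/(k(k+1))=4/k - 4/(k+1)
Telescoping sum: 4(1-1/12)=4·11/12

Answer: 11/3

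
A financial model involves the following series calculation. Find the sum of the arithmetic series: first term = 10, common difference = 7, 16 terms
Last term: a_n=10+(16-1)·7=115
Sum=n(a_1+a_n)/2=16(10+115)/2=1000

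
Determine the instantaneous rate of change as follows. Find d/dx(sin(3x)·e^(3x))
Product rule: (fg)' = f'g+fg'
f = sin(3x), f' = 3·cos(3x)
g = e^(3x), g' = 3·e^(3x)

Answer: 3·cos(3x)·e^(3x)+3·sin(3x)·e^(3x)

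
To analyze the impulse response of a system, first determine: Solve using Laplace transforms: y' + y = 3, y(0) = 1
Take L of both sides: sY(s)-1+Y(s)=3/s
Y(s)(s+1)=3/s+1
Y(s)=3/(s(s+1))+1/(s+1)
Partial fractions: 3/(s(s+1))=3/s - 3/(s+1)
So Y(s)=3/s - 2/(s+1)
Inverse transform (L^(-1){1/s}=1, L^(-1){1/(s+1)}=e^(-t)):

Answer: y(t)=3-2·e^(-t)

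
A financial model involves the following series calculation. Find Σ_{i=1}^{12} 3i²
=3·n(n+1)(2n+1)/6=3·12·13·25/6=1950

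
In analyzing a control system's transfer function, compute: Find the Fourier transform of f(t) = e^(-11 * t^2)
The Fourier transform of a Gaussian e^(-a * t^2) is sqrt(pi/a) * e^(-omega^2/(4a)).
With a = 11: F(omega) = sqrt(pi/11) * e^(-omega^2/44)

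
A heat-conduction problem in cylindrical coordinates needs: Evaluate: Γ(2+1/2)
Γ(n + 1/2) = (2n)!√π/(4^n·n!)
= 24√π/(16·2) = (3/4)·√π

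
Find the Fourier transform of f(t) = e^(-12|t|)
Using the standard pair: F{e^(-a|t|)} = 2a/(a^2+omega^2)
With a = 12: F(omega) = 24/(144+omega^2)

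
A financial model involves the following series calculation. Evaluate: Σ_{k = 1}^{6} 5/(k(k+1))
Partial fractions: 5/(k(k+1))=5/k - 5/(k+1)
Telescoping sum: 5(1-1/7)=5·6/7

Answer: 30/7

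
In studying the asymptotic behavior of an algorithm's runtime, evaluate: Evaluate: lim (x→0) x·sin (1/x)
Squeeze theorem: -|x| ≤ x·sin(1/x) ≤ |x|
Since x → 0 as x → 0, by squeeze theorem the limit is 0

Answer: 0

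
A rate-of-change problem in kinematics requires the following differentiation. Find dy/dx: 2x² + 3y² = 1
Differentiate: 4x+6y·(dy/dx) = 0
dy/dx = -4x/(6y) = -(2/3)·(x/y)

Answer: dy/dx = -(2/3)·(x/y)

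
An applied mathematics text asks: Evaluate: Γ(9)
Γ(n)=(n-1)! for positive integers
Γ(9)=8!=40320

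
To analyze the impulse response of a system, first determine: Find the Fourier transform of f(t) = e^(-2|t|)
Using the standard pair: F{e^(-a|t|)} = 2a/(a^2+omega^2)
With a = 2: F(omega) = 4/(4+omega^2)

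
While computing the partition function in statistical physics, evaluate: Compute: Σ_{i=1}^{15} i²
Using formula: Σ i^2=n(n + 1)(2n + 1)/6=15·16·31/6=1240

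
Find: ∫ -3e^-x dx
Since d/dx[e^-x] = - e^-x, we get 3e^-x + C

Answer: 3e^-x + C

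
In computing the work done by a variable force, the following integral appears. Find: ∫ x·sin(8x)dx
By parts: u=x, dv=sin(8x) dx
du=dx, v=-cos(8x)/8
=-x·cos(8x)/8+sin(8x)/8²+C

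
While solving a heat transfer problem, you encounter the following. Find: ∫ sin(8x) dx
Using substitution u=8x: ∫ sin(u) du/8=-cos(u)/8 + C

Answer: (-1/8)cos(8x) + C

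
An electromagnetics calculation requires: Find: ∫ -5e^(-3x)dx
Since d/dx[e^(-3x)]=-3e^(-3x), we get 5/3 e^(-3x) + C

Answer: (5/3)e^(-3x) + C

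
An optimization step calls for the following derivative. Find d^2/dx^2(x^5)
Apply power rule 2 times:
d^1: 5x^4
d^2: 20x^3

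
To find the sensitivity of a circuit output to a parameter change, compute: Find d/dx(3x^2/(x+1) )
Quotient rule: (f/g)' = (f'g - fg')/g²
f = 3x^2, f' = 6x
g = x+1, g' = 1

Answer: (6x·(x+1)-3x^2)/(x+1)²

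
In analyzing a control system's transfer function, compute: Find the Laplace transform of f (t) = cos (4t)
L{cos(wt)} = s/(s²+w²)
L{cos(4t)} = s/(s²+16)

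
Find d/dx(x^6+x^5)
Power rule: d/dx(ax^n) = n·a·x^(n-1)
Term by term: 6·x^5 + 5·x^4

Answer: 6x^5 + 5x^4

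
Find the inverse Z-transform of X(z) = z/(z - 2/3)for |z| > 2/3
Standard pair: z/(z-a) <-> a^n * u[n] for causal signals
With a=2/3: x[n]=(2/3)^n * u[n]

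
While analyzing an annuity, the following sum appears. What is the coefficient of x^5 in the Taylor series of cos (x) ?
cos(x) has only even powers. Coefficient of x^5 = 0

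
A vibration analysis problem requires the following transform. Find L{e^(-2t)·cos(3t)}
First shifting: L{e^(at)f(t)} = F(s-a)
L{cos(3t)} = s/(s² + 9)
Shift: (s + 2)/((s + 2)² + 9)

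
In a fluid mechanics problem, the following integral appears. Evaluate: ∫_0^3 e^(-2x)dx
Antiderivative: (1/(-2))e^(-2x)
Evaluate: (1/(-2))(e^-6 - 1)

Answer: (e^-6 - 1)/(-2)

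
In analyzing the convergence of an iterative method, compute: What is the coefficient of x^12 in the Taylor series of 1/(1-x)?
1/(1-x) = Σ x^n for |x|<1
All coefficients are 1

Answer: 1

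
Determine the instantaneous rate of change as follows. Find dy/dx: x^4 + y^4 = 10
Differentiate: 4x^3 + 4y^3·(dy/dx)=0
dy/dx=-4x^3/(4y^3)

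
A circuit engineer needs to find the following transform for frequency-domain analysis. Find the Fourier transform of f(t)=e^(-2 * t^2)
The Fourier transform of a Gaussian e^(-a*t^2) is sqrt(pi/a)*e^(-omega^2/(4a)).
With a=2: F(omega)=sqrt(pi/2)*e^(-omega^2/8)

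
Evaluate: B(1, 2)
B(x,y)=Γ(x)Γ(y)/Γ(x+y)=(x-1)!(y-1)!/(x+y-1)!
B(1,2)=0!·1!/2!=1/2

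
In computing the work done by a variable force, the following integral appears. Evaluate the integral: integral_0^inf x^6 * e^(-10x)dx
This is a Gamma integral. Substitute u=10x (du=10 dx):
integral_0^inf x^6 * e^(-10x) dx=(1/10^7) integral_0^inf u^6 * e^(-u) du
=Gamma(7)/10^7=6!/10^7=720/10000000

Answer: 9/125000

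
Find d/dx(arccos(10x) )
d/dx[arccos(u)]=-u'/√(1-u²), u=10x, u'=10

Answer: -10/√(1 - 100x²)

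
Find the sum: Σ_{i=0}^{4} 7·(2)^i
Geometric series: S=a(1 - r^n)/(1 - r)
a=7, r=2, n=5
S=7(1-32)/-1=217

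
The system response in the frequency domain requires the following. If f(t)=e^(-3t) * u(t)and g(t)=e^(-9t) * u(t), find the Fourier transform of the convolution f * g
By the convolution theorem: F{f * g}=F(omega) * G(omega)
F(omega)=1/(3+j * omega), G(omega)=1/(9+j * omega)
F{f * g}=1/((3+j * omega)(9+j * omega))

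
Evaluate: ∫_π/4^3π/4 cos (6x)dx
Antiderivative: sin(6x)/6
Evaluate at bounds: [sin(6·3π/4)/6] - [sin(6·π/4)/6]
=((1) - (-1))/6=1/3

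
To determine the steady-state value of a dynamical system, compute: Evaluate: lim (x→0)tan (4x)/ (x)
tan(u) ≈ u for small u:
tan(4x)/(x) ≈ 4x/(x) = 4/1

Answer: 4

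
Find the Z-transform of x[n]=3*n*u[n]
Z{n*u[n]} = z/(z-1)^2
By linearity: Z{3*n*u[n]} = 3z/(z-1)^2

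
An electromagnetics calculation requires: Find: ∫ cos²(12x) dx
Using identity cos²(u)=(1+cos(2u))/2:
∫ (1+cos(24x))/2 dx=x/2+sin(24x)/48+C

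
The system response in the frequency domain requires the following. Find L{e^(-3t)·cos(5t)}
First shifting: L{e^(at)f(t)}=F(s-a)
L{cos(5t)}=s/(s²+25)
Shift: (s+3)/((s+3)²+25)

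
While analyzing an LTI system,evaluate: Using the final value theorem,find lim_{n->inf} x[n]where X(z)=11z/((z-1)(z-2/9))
Final value theorem: lim x[n] = lim_{z->1} (z-1)*X(z)
(z-1)*X(z) = 11z/(z-2/9)
As z->1: 11/(1-2/9) = 11/(7/9) = 99/7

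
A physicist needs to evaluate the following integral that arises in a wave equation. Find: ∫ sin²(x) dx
Using identity sin²(u) = (1 - cos(2u))/2:
∫ (1 - cos(2x))/2 dx = x/2 - sin(2x)/4+C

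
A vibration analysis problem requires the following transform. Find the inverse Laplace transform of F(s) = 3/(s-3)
L^(-1){3/(s-a)} = c·e^(at)
Here a = 3, c = 3

Answer: 3e^(3t)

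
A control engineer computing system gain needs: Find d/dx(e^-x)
Chain rule: d/dx[e^u]=e^u · u' where u=-x
u'=-1

Answer: -1·e^-x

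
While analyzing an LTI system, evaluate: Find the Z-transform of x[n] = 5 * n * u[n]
Z{n * u[n]} = z/(z-1)^2
By linearity: Z{5 * n * u[n]} = 5z/(z-1)^2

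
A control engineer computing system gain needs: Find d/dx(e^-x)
Chain rule: d/dx[e^u]=e^u · u' where u=-x
u'=-1

Answer: -1·e^-x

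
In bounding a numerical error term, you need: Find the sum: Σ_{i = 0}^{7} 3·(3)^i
Geometric series: S = a(1 - r^n)/(1 - r)
a = 3, r = 3, n = 8
S = 3(1-6561)/-2 = 9840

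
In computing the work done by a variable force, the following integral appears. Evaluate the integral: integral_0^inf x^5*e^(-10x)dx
This is a Gamma integral. Substitute u=10x (du=10 dx):
integral_0^inf x^5*e^(-10x) dx=(1/10^6) integral_0^inf u^5*e^(-u) du
=Gamma(6)/10^6=5!/10^6=120/1000000

Answer: 3/25000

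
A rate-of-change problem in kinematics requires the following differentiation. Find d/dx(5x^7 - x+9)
Power rule: d/dx(ax^n) = n·a·x^(n-1)
Term by term: 35·x^6 - 1

Answer: 35x^6 - 1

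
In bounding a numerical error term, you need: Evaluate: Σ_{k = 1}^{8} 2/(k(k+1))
Partial fractions: 2/(k(k+1)) = 2/k - 2/(k+1)
Telescoping sum: 2(1-1/9) = 2·8/9

Answer: 16/9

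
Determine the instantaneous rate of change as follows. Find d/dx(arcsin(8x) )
d/dx[arcsin(u)]=u'/√(1-u²), u=8x, u'=8

Answer: 8/√(1 - 64x²)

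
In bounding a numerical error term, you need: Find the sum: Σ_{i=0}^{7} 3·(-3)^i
Geometric series: S = a(1 - r^n)/(1 - r)
a = 3, r = -3, n = 8
S = 3(1 - 6561)/4 = -4920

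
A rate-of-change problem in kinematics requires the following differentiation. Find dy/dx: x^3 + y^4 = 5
Differentiate: 3x^2 + 4y^3·(dy/dx) = 0
dy/dx = -3x^2/(4y^3)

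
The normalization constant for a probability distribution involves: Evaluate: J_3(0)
J_n(0) = 0 for all n > 0 (Bessel function of first kind)
J_3(0) = 0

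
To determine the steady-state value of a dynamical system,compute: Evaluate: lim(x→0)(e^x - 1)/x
L'Hôpital (0/0): lim e^x/1 = 1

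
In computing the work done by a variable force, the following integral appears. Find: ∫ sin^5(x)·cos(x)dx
Let u = sin(x), du = cos(x) dx
∫ u^5 du = u^6/6+C

Answer: sin^6(x)/6+C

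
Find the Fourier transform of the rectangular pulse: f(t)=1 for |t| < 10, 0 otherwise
F(omega) = integral from -10 to 10 of e^(-j * omega * t) dt
= 2 * sin(10 * omega)/omega = 20 * sinc(10 * omega/pi)

Answer: 2 * sin(10 * omega)/omega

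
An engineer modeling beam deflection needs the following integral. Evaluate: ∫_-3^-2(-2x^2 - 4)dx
Step 1: Find antiderivative F(x) = (-2/3)x^3 - 4x
Step 2: F(-2) - F(-3) = 40/3 - (30) = -50/3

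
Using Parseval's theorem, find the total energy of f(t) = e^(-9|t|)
Parseval's theorem: E = integral |f(t)|^2 dt = (1/2pi) integral |F(omega)|^2 domega
E = integral_{-inf}^{inf} e^(-18|t|) dt = 2*integral_0^inf e^(-18t) dt = 2/(2*9) = 1/9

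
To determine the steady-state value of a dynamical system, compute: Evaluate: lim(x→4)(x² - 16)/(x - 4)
Factor: (x² - 16)=(x-4)(x + 4)
Cancel (x-4): lim(x→4) (x + 4)=8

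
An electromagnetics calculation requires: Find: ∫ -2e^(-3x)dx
Since d/dx[e^(-3x)]=-3e^(-3x), we get 2/3 e^(-3x) + C

Answer: (2/3)e^(-3x) + C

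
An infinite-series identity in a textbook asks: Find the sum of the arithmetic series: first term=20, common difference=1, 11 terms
Last term: a_n = 20+(11-1)·1 = 30
Sum = n(a_1+a_n)/2 = 11(20+30)/2 = 275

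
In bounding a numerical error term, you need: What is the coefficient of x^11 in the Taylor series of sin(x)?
sin(x) = Σ (-1)^k x^(2k + 1)/(2k + 1)!
For x^11: (-1)^5/11! = -1/39916800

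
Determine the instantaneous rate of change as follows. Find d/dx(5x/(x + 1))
Quotient rule: (f/g)' = (f'g - fg')/g²
f = 5x, f' = 5
g = x + 1, g' = 1

Answer: (5·(x + 1) - 5x)/(x + 1)²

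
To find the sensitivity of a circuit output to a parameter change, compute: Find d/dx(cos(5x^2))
Chain rule: d/dx[cos(u)]=-sin(u)·u' where u=5x^2
u'=10x

Answer: -10x·sin(5x^2)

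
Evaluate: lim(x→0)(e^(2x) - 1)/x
L'Hôpital (0/0): lim 2e^(2x)/1=2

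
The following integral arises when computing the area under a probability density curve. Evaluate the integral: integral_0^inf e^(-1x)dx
integral_0^inf e^(-1x) dx=[-1/1 * e^(-1x)]_0^inf
=0 - (-1/1)=1/1

Answer: 1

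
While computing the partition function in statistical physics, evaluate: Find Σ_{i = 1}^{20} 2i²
= 2·n(n+1)(2n+1)/6 = 2·20·21·41/6 = 5740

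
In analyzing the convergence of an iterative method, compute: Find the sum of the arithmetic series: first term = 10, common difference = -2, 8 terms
Last term: a_n=10 + (8 - 1)·-2=-4
Sum=n(a_1 + a_n)/2=8(10 + (-4))/2=24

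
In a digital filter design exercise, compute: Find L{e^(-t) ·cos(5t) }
First shifting: L{e^(at)f(t)}=F(s-a)
L{cos(5t)}=s/(s²+25)
Shift: (s+1)/((s+1)²+25)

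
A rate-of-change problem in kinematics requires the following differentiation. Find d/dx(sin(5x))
Chain rule: d/dx[sin(u)]=cos(u)·u' where u=5x
u'=5

Answer: 5·cos(5x)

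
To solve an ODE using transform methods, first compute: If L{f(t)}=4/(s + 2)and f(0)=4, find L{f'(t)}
L{f'(t)} = s·F(s) - f(0) = 4s/(s + 2) - 4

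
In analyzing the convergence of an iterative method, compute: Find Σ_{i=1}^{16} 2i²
= 2·n(n+1)(2n+1)/6 = 2·16·17·33/6 = 2992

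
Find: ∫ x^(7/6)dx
Power rule: ∫ x^(7/6) dx = x^(13/6)/(13/6)+C

Answer: (6/13)·x^(13/6)+C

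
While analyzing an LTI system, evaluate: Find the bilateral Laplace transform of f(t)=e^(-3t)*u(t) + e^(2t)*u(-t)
For e^(-3t)*u(t): L=1/(s+3), Re(s) > -3
For e^(2t)*u(-t): L=-1/(s-2), Re(s) < 2
Combined: F(s)=1/(s+3)-1/(s-2), -3 < Re(s) < 2

Answer: 1/(s+3)-1/(s-2), ROC: -3 < Re(s) < 2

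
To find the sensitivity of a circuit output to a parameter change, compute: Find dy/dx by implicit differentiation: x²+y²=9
Differentiate both sides: 2x + 2y·(dy/dx)=0
Solve: dy/dx=-2x/(2y)=-x/y

Answer: dy/dx=-x/y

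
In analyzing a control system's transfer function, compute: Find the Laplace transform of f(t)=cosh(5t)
L{cosh(at)}=s/(s²-a²)
L{cosh(5t)}=s/(s²-25)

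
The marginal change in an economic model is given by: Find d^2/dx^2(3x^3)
Apply power rule 2 times:
d^1: 9x^2
d^2: 18x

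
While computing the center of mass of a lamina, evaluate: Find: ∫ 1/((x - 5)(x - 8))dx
Partial fractions: 1/((x-5)(x-8))=A/(x-5)+B/(x-8)
A=-1/3, B=1/3
∫ [-1/3· 1/(x-5)+1/3· 1/(x-8)] dx
=(1/3)[ln|x-8| - ln|x-5|]+C

Answer: (1/3)·ln|(x-8)/(x-5)|+C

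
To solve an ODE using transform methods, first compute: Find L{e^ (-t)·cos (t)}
First shifting: L{e^(at)f(t)}=F(s-a)
L{cos(t)}=s/(s² + 1)
Shift: (s + 1)/((s + 1)² + 1)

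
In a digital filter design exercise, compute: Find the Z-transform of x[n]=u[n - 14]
Using the time-shift property: Z{u[n-14]}=z^(-14)*z/(z-1)
=z^(-13)/(z-1)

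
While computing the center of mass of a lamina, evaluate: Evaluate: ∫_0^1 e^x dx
Antiderivative: e^x
Evaluate: (e^1 - 1)

Answer: e^1 - 1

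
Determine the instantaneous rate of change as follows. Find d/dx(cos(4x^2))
Chain rule: d/dx[cos(u)] = -sin(u)·u' where u = 4x^2
u' = 8x

Answer: -8x·sin(4x^2)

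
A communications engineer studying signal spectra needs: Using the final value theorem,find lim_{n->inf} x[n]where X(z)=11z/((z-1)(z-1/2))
Final value theorem: lim x[n]=lim_{z->1} (z-1) * X(z)
(z-1) * X(z)=11z/(z-1/2)
As z->1: 11/(1 - 1/2)=11/(1/2)=22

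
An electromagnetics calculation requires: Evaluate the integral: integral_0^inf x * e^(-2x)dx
This is a Gamma integral. Substitute u = 2x (du = 2 dx):
integral_0^inf x*e^(-2x) dx = (1/2^2) integral_0^inf u^1*e^(-u) du
= Gamma(2)/2^2 = 1!/2^2 = 1/4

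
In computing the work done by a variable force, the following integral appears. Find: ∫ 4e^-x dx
Since d/dx[e^-x] = - e^-x, we get -4e^-x + C

Answer: -4e^-x + C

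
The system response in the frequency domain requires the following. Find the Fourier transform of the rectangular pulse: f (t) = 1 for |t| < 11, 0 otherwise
F(omega)=integral from -11 to 11 of e^(-j*omega*t) dt
=2*sin(11*omega)/omega=22*sinc(11*omega/pi)

Answer: 2*sin(11*omega)/omega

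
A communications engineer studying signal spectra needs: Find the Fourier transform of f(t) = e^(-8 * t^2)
The Fourier transform of a Gaussian e^(-a*t^2) is sqrt(pi/a)*e^(-omega^2/(4a)).
With a = 8: F(omega) = sqrt(pi/8)*e^(-omega^2/32)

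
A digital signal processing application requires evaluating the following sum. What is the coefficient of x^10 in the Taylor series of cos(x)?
cos(x) = Σ (-1)^k x^(2k)/(2k)!
For x^10: (-1)^5/10! = -1/3628800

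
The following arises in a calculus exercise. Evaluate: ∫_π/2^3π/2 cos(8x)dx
Antiderivative: sin(8x)/8
Evaluate at bounds: [sin(8·3π/2)/8] - [sin(8·π/2)/8]
=((0) - (0))/8=0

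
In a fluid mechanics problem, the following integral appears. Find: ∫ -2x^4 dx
Using power rule: ∫ -2x^4 dx=-2/5 x^5+C=(-2/5)x^5+C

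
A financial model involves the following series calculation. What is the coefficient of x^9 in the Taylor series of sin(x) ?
sin(x) = Σ (-1)^k x^(2k + 1)/(2k + 1)!
For x^9: (-1)^4/9! = 1/362880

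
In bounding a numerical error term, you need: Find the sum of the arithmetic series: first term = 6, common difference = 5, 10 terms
Last term: a_n = 6+(10-1)·5 = 51
Sum = n(a_1+a_n)/2 = 10(6+51)/2 = 285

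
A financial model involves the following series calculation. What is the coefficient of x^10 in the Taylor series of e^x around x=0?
Taylor series of e^x=Σ x^n/n!
Coefficient of x^10=1/10!=1/3628800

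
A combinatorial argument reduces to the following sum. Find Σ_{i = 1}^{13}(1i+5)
= 1·Σ i+5·13 = 1·91+65 = 156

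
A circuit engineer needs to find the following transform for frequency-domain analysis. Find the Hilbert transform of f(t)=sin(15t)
The Hilbert transform shifts each frequency component by -pi/2.
H{sin(wt)}=-cos(wt)
With w=15: H{sin(15t)}=-cos(15t)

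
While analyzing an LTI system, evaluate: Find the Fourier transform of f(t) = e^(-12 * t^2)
The Fourier transform of a Gaussian e^(-a*t^2) is sqrt(pi/a)*e^(-omega^2/(4a)).
With a = 12: F(omega) = sqrt(pi/12)*e^(-omega^2/48)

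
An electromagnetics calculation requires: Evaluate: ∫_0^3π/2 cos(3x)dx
Antiderivative: sin(3x)/3
Evaluate at bounds: [sin(3·3π/2)/3] - [sin(3·0)/3]
=((1) - (0))/3=1/3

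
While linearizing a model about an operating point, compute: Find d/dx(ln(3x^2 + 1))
Chain rule: d/dx[ln(u)] = u'/u where u = 3x^2 + 1
u' = 6x

Answer: (6x)/(3x^2 + 1)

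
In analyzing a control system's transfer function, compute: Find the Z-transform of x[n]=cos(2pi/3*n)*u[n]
Z{cos(w0 * n) * u[n]} = z(z - cos(w0))/(z^2 - 2z * cos(w0) + 1)
With w0 = 2pi/3: X(z) = z(z - cos(2pi/3))/(z^2 - 2z * cos(2pi/3) + 1)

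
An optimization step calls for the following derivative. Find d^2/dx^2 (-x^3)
Apply power rule 2 times:
d^1: -3x^2
d^2: -6x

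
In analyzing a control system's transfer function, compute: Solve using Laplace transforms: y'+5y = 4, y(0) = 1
Take L of both sides: sY(s) - 1 + 5Y(s)=4/s
Y(s)(s + 5)=4/s + 1
Y(s)=4/(s(s + 5)) + 1/(s + 5)
Partial fractions: 4/(s(s + 5))=(4/5)/s - (4/5)/(s + 5)
So Y(s)=(4/5)/s + (1/5)/(s + 5)
Inverse transform (L^(-1){1/s}=1, L^(-1){1/(s + 5)}=e^(-5t)):

Answer: y(t)=4/5 + (1/5)·e^(-5t)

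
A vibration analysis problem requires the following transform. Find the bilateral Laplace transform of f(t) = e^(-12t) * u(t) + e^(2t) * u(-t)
For e^(-12t)*u(t): L=1/(s+12), Re(s) > -12
For e^(2t)*u(-t): L=-1/(s-2), Re(s) < 2
Combined: F(s)=1/(s+12)-1/(s-2), -12 < Re(s) < 2

Answer: 1/(s+12)-1/(s-2), ROC: -12 < Re(s) < 2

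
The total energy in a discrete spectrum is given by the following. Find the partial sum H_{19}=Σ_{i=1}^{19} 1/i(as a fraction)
H_19 = 1+1/2+1/3+...+1/19
= 275295799/77597520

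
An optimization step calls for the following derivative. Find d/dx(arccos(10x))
d/dx[arccos(u)] = -u'/√(1-u²), u = 10x, u' = 10

Answer: -10/√(1-100x²)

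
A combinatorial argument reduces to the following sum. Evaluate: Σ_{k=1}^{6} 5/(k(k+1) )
Partial fractions: 5/(k(k+1)) = 5/k - 5/(k+1)
Telescoping sum: 5(1-1/7) = 5·6/7

Answer: 30/7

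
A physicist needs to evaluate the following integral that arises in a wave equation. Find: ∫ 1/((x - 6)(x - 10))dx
Partial fractions: 1/((x-6)(x-10))=A/(x-6) + B/(x-10)
A=-1/4, B=1/4
∫ [-1/4· 1/(x-6) + 1/4· 1/(x-10)] dx
=(1/4)[ln|x-10| - ln|x-6|] + C

Answer: (1/4)·ln|(x-10)/(x-6)| + C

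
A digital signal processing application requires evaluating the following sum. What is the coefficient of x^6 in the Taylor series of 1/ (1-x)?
1/(1-x)=Σ x^n for |x|<1
All coefficients are 1

Answer: 1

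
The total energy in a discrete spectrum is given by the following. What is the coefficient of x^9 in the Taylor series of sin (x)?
sin(x) = Σ (-1)^k x^(2k+1)/(2k+1)!
For x^9: (-1)^4/9! = 1/362880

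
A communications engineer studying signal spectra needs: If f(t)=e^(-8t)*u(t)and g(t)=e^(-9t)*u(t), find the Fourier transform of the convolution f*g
By the convolution theorem: F{f*g}=F(omega)*G(omega)
F(omega)=1/(8 + j*omega), G(omega)=1/(9 + j*omega)
F{f*g}=1/((8 + j*omega)(9 + j*omega))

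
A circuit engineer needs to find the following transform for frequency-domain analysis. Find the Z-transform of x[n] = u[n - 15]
Using the time-shift property: Z{u[n-15]}=z^(-15)*z/(z-1)
=z^(-14)/(z-1)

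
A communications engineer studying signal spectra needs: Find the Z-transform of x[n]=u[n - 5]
Using the time-shift property: Z{u[n-5]} = z^(-5) * z/(z-1)
= z^(-4)/(z-1)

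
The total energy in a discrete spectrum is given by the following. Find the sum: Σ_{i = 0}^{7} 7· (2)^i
Geometric series: S = a(1 - r^n)/(1 - r)
a = 7, r = 2, n = 8
S = 7(1-256)/-1 = 1785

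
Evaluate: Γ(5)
Γ(n)=(n-1)! for positive integers
Γ(5)=4!=24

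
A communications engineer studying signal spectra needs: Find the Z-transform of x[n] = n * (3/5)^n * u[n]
Using the property Z{n * a^n * u[n]} = az/(z-a)^2
With a = 3/5: X(z) = (3/5)z/(z - 3/5)^2, |z| > 3/5

Answer: (3/5)z/(z - 3/5)^2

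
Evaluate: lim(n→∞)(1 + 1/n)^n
This is the definition of e^1: lim(1 + 1/n)^n=e^1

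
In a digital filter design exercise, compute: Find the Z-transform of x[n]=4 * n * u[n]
Z{n*u[n]}=z/(z-1)^2
By linearity: Z{4*n*u[n]}=4z/(z-1)^2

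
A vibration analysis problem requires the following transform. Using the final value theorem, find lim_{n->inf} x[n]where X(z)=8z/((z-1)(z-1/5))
Final value theorem: lim x[n]=lim_{z->1} (z-1)*X(z)
(z-1)*X(z)=8z/(z-1/5)
As z->1: 8/(1 - 1/5)=8/(4/5)=10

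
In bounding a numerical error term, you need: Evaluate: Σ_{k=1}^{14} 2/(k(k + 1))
Partial fractions: 2/(k(k + 1))=2/k - 2/(k + 1)
Telescoping sum: 2(1 - 1/15)=2·14/15

Answer: 28/15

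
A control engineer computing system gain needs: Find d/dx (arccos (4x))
d/dx[arccos(u)] = -u'/√(1-u²), u = 4x, u' = 4

Answer: -4/√(1 - 16x²)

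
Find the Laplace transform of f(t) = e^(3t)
L{e^(at)}=1/(s-a)
L{e^(3t)}=1/(s-3)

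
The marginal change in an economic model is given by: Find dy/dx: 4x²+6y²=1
Differentiate: 8x + 12y·(dy/dx)=0
dy/dx=-8x/(12y)=-(2/3)·(x/y)

Answer: dy/dx=-(2/3)·(x/y)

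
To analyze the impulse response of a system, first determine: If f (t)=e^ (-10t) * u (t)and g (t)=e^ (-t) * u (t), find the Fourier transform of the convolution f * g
By the convolution theorem: F{f * g}=F(omega) * G(omega)
F(omega)=1/(10 + j * omega), G(omega)=1/(1 + j * omega)
F{f * g}=1/((10 + j * omega)(1 + j * omega))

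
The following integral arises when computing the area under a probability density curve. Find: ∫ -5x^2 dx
Using power rule: ∫ -5x^2 dx=-5/3 x^3 + C=(-5/3)x^3 + C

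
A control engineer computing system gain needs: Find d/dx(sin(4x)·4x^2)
Product rule: (fg)' = f'g+fg'
f = sin(4x), f' = 4·cos(4x)
g = 4x^2, g' = 8x

Answer: 16·cos(4x)·x^2+8·sin(4x)·x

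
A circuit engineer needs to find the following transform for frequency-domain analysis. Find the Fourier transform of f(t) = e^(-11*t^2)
The Fourier transform of a Gaussian e^(-a*t^2) is sqrt(pi/a)*e^(-omega^2/(4a)).
With a = 11: F(omega) = sqrt(pi/11)*e^(-omega^2/44)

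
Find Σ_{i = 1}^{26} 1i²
= 1·n(n+1)(2n+1)/6 = 1·26·27·53/6 = 6201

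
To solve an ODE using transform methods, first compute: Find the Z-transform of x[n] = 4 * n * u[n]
Z{n*u[n]} = z/(z-1)^2
By linearity: Z{4*n*u[n]} = 4z/(z-1)^2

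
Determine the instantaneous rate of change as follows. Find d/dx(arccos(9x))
d/dx[arccos(u)]=-u'/√(1-u²), u=9x, u'=9

Answer: -9/√(1 - 81x²)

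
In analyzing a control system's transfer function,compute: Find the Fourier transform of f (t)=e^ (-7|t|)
Using the standard pair: F{e^(-a|t|)}=2a/(a^2 + omega^2)
With a=7: F(omega)=14/(49 + omega^2)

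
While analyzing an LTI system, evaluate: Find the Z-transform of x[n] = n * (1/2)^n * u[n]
Using the property Z{n * a^n * u[n]} = az/(z-a)^2
With a = 1/2: X(z) = (1/2)z/(z - 1/2)^2, |z| > 1/2

Answer: (1/2)z/(z - 1/2)^2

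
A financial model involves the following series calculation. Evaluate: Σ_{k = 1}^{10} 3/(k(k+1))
Partial fractions: 3/(k(k+1))=3/k - 3/(k+1)
Telescoping sum: 3(1-1/11)=3·10/11

Answer: 30/11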